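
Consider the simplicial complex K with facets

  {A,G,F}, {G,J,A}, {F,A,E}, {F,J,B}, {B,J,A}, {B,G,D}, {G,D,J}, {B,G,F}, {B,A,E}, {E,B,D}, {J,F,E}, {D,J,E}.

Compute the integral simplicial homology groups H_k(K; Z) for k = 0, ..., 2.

H_0 ≅ Z,  H_1 ≅ Z/2,  H_2 = 0.

K has 7 vertices, 18 edges, 12 triangles.
rank ∂_0 = 0, rank ∂_1 = 6 ⇒ b_0 = 7 − 0 − 6 = 1; all invariant factors of ∂_1 are 1 so no torsion. So H_0 = Z.
rank ∂_1 = 6, rank ∂_2 = 12 ⇒ b_1 = 18 − 6 − 12 = 0; ∂_2 has invariant factor(s) [2] giving torsion. So H_1 = Z/2.
rank ∂_2 = 12, rank ∂_3 = 0 ⇒ b_2 = 12 − 12 − 0 = 0. So H_2 = 0.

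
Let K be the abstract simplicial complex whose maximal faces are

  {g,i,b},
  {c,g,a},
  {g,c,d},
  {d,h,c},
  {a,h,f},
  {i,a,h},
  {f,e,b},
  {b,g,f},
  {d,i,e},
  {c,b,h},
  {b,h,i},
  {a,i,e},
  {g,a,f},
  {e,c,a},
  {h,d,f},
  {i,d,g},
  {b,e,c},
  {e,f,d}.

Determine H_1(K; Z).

H_1 = Z^2.

Fix the vertex order a < b < c < d < e < f < g < h < i and write every simplex with vertices in increasing order. Then dim K = 2 and the simplices of K are:

  0-simplices (9): a, b, c, d, e, f, g, h, i
  1-simplices (27): ac, ae, af, ag, ah, ai, bc, be, bf, bg, bh, bi, cd, ce, cg, ch, de, df, dg, dh, di, ef, ei, fg, fh, gi, hi
  2-simplices (18): ace, acg, aei, afg, afh, ahi, bce, bch, bef, bfg, bgi, bhi, cdg, cdh, def, dei, dfh, dgi

Hence C_0 ≅ Z^9, C_1 ≅ Z^27, C_2 ≅ Z^18.

∂_1: C_1 → C_0 is given by ∂[p,q] = [q] − [p]. For instance
  ∂dh = h − d.
This gives a 9×27 integer matrix of rank 8; reducing to Smith normal form yields diagonal entries (1,1,1,1,1,1,1,1).

Boundary ∂_2: C_2 → C_1 acts by ∂[p,q,r] = [q,r] − [p,r] + [p,q]. For instance
  ∂dei = ei − di + de,
  ∂bce = ce − be + bc.
The resulting 27×18 matrix has rank 17, and its Smith normal form has invariant factors (1,1,1,1,1,1,1,1,1,1,1,1,1,1,1,1,1).

Now H_k = ker ∂_k / im ∂_{k+1}, so:

  H_1: rank ker ∂_1 − rank ∂_2 = (27 − 8) − 17 = 2, and the invariant factors of ∂_2 are all 1, so H_1 = Z^2.

(K is a triangulation of the torus T^2.)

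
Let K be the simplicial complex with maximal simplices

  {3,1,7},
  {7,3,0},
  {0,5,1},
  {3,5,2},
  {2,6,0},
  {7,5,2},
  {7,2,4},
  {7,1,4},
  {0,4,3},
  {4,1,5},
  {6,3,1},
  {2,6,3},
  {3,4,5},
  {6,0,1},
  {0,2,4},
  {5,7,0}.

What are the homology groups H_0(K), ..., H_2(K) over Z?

H_0 ≅ Z,  H_1 ≅ Z^2,  H_2 ≅ Z.

Take the total order 0 < 1 < 2 < 3 < 4 < 5 < 6 < 7 on the vertex set. Then K (dimension 2) consists of the simplices:

  0-simplices (8): [0], [1], [2], [3], [4], [5], [6], [7]
  1-simplices (24): (24 of them)
  2-simplices (16): [0,1,5], [0,1,6], [0,2,4], [0,2,6], [0,3,4], [0,3,7], [0,5,7], [1,3,6], [1,3,7], [1,4,5], [1,4,7], [2,3,5], [2,3,6], [2,4,7], [2,5,7], [3,4,5]

Hence C_0 ≅ Z^8, C_1 ≅ Z^24, C_2 ≅ Z^16.

The boundary map ∂_1: C_1 → C_0 sends each edge [p,q] (with p < q) to q − p.
This gives a 8×24 integer matrix of rank 7; reducing to Smith normal form yields diagonal entries (1,1,1,1,1,1,1).

∂_2: C_2 → C_1 maps a triangle to the signed sum of its edges. For instance
  ∂[2,3,5] = [3,5] − [2,5] + [2,3],
  ∂[3,4,5] = [4,5] − [3,5] + [3,4].
The resulting 24×16 matrix has rank 15, and its Smith normal form has invariant factors (1,1,1,1,1,1,1,1,1,1,1,1,1,1,1).

From H_k ≅ ker(∂_k) / im(∂_{k+1}) we obtain:

  H_0: rank C_0 − rank ∂_1 = 8 − 7 = 1, and the invariant factors of ∂_1 are all 1, so H_0 = Z.
  H_1: rank ker ∂_1 − rank ∂_2 = (24 − 7) − 15 = 2, and the invariant factors of ∂_2 are all 1, so H_1 = Z^2.
  H_2: rank ker ∂_2 − rank ∂_3 = (16 − 15) − 0 = 1, and there is no ∂_3, so H_2 = Z.

As a check, the Euler characteristic is 8 − 24 + 16 = 0, which agrees with 1 − 2 + 1 = 0.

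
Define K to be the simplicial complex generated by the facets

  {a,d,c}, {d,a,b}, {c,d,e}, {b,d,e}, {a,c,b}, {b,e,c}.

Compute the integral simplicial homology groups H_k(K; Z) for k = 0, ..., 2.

Order the vertices as a < b < c < d < e. Listing each simplex with vertices in this order, K has dimension 2 with simplices:

  0-simplices (5): a, b, c, d, e
  1-simplices (9): ab, ac, ad, bc, bd, be, cd, ce, de
  2-simplices (6): abc, abd, acd, bce, bde, cde

Hence C_0 ≅ Z^5, C_1 ≅ Z^9, C_2 ≅ Z^6.

∂_1: C_1 → C_0 maps an edge to its endpoints' difference, ∂[p,q] = q − p. For instance
  ∂bd = d − b.
As a 5×9 matrix over Z this has rank 4, with invariant factors (1,1,1,1).

∂_2: C_2 → C_1 sends each 2-simplex [p,q,r] to [q,r] − [p,r] + [p,q]. For instance
  ∂abc = bc − ac + ab,
  ∂abd = bd − ad + ab.
The resulting 9×6 matrix has rank 5, and its Smith normal form has invariant factors (1,1,1,1,1).

Now H_k = ker ∂_k / im ∂_{k+1}, so:

  H_0: rank C_0 − rank ∂_1 = 5 − 4 = 1, and the invariant factors of ∂_1 are all 1, so H_0 ≅ Z.
  H_1: rank ker ∂_1 − rank ∂_2 = (9 − 4) − 5 = 0, and the invariant factors of ∂_2 are all 1, so H_1 ≅ 0.
  H_2: rank ker ∂_2 − rank ∂_3 = (6 − 5) − 0 = 1, and there is no ∂_3, so H_2 ≅ Z.

As a check, the Euler characteristic is 5 − 9 + 6 = 2, which agrees with 1 − 0 + 1 = 2.

H_0 = Z,  H_1 = 0,  H_2 = Z.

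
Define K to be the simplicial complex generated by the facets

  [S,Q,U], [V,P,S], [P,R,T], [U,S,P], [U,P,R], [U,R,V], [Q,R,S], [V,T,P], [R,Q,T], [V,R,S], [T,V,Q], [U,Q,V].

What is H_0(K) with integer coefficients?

K has 7 vertices, 18 edges, 12 triangles.
rank ∂_0 = 0, rank ∂_1 = 6 ⇒ b_0 = 7 − 0 − 6 = 1; all invariant factors of ∂_1 are 1 so no torsion. So H_0 ≅ Z.

H_0 ≅ Z.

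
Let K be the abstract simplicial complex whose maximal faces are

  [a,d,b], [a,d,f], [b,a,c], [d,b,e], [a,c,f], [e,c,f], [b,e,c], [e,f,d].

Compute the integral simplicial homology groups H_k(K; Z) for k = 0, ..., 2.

H_0 = Z,  H_1 = 0,  H_2 = Z.

Take the total order a < b < c < d < e < f on the vertex set. Then K (dimension 2) consists of the simplices:

  0-simplices (6): a, b, c, d, e, f
  1-simplices (12): ab, ac, ad, af, bc, bd, be, ce, cf, de, df, ef
  2-simplices (8): abc, abd, acf, adf, bce, bde, cef, def

Hence C_0 ≅ Z^6, C_1 ≅ Z^12, C_2 ≅ Z^8.

Boundary ∂_1: C_1 → C_0 maps an edge to its endpoints' difference, ∂[p,q] = q − p. For instance
  ∂ac = c − a.
The 6×12 boundary matrix has rank 5 and Smith normal form diag(1,1,1,1,1).

∂_2: C_2 → C_1 maps a triangle to the signed sum of its edges. For instance
  ∂bde = de − be + bd,
  ∂adf = df − af + ad.
As a 12×8 matrix over Z this has rank 7, with invariant factors (1,1,1,1,1,1,1).

Computing H_k = (kernel of ∂_k) / (image of ∂_{k+1}):

  H_0: rank C_0 − rank ∂_1 = 6 − 5 = 1, and the invariant factors of ∂_1 are all 1, so H_0 = Z.
  H_1: rank ker ∂_1 − rank ∂_2 = (12 − 5) − 7 = 0, and the invariant factors of ∂_2 are all 1, so H_1 = 0.
  H_2: rank ker ∂_2 − rank ∂_3 = (8 − 7) − 0 = 1, and there is no ∂_3, so H_2 = Z.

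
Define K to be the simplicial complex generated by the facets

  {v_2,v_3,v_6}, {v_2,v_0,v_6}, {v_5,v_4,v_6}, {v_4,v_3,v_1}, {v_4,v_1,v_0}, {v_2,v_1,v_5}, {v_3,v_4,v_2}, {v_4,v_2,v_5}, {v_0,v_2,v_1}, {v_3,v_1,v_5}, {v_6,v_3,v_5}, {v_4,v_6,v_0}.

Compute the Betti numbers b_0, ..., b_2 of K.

b_0 = 1, b_1 = 0, b_2 = 0.

K has 7 vertices, 18 edges, 12 triangles.
rank ∂_0 = 0, rank ∂_1 = 6 ⇒ b_0 = 7 − 0 − 6 = 1; all invariant factors of ∂_1 are 1 so no torsion. So H_0 = Z.
rank ∂_1 = 6, rank ∂_2 = 12 ⇒ b_1 = 18 − 6 − 12 = 0; ∂_2 has invariant factor(s) [2] giving torsion. So H_1 = Z/2Z.
rank ∂_2 = 12, rank ∂_3 = 0 ⇒ b_2 = 12 − 12 − 0 = 0. So H_2 = 0.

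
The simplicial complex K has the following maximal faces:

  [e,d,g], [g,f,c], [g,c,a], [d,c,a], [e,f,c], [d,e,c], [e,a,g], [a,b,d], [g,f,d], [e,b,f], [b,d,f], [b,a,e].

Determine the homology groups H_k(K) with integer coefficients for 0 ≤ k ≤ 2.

H_0 = Z,  H_1 = Z/2,  H_2 = 0.

Take the total order a < b < c < d < e < f < g on the vertex set. Then K (dimension 2) consists of the simplices:

  0-simplices (7): a, b, c, d, e, f, g
  1-simplices (18): ab, ac, ad, ae, ag, bd, be, bf, cd, ce, cf, cg, de, df, dg, ef, eg, fg
  2-simplices (12): abd, abe, acd, acg, aeg, bdf, bef, cde, cef, cfg, deg, dfg

giving chain groups C_0 ≅ Z^7, C_1 ≅ Z^18, C_2 ≅ Z^12.

Boundary ∂_1: C_1 → C_0 sends each edge [p,q] (with p < q) to q − p.
The 7×18 boundary matrix has rank 6 and Smith normal form diag(1,1,1,1,1,1).

The boundary map ∂_2: C_2 → C_1 maps a triangle to the signed sum of its edges. For instance
  ∂acd = cd − ad + ac,
  ∂aeg = eg − ag + ae.
The 18×12 boundary matrix has rank 12 and Smith normal form diag(1,1,1,1,1,1,1,1,1,1,1,2).

Now H_k = ker ∂_k / im ∂_{k+1}, so:

  H_0: rank C_0 − rank ∂_1 = 7 − 6 = 1, and the invariant factors of ∂_1 are all 1, so H_0 ≅ Z.
  H_1: rank ker ∂_1 − rank ∂_2 = (18 − 6) − 12 = 0, and ∂_2 has invariant factor 2 > 1, so H_1 ≅ Z/2.
  H_2: rank ker ∂_2 − rank ∂_3 = (12 − 12) − 0 = 0, and there is no ∂_3, so H_2 ≅ 0.

As a check, the Euler characteristic is 7 − 18 + 12 = 1, which agrees with 1 − 0 + 0 = 1.
(K is a triangulation of the real projective plane RP^2.)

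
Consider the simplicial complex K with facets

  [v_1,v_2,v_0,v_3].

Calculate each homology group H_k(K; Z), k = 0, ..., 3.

H_0 = Z,  H_1 = 0,  H_2 = 0,  H_3 = 0.

Take the total order v_0 < v_1 < v_2 < v_3 on the vertex set. Then K (dimension 3) consists of the simplices:

  0-simplices (4): [v_0], [v_1], [v_2], [v_3]
  1-simplices (6): [v_0,v_1], [v_0,v_2], [v_0,v_3], [v_1,v_2], [v_1,v_3], [v_2,v_3]
  2-simplices (4): [v_0,v_1,v_2], [v_0,v_1,v_3], [v_0,v_2,v_3], [v_1,v_2,v_3]
  3-simplices (1): [v_0,v_1,v_2,v_3]

Hence C_0 ≅ Z^4, C_1 ≅ Z^6, C_2 ≅ Z^4, C_3 ≅ Z^1.

Boundary ∂_1: C_1 → C_0 is given by ∂[p,q] = [q] − [p]. For instance
  ∂[v_0,v_2] = [v_2] − [v_0].
As a 4×6 matrix over Z this has rank 3, with invariant factors (1,1,1).

The boundary map ∂_2: C_2 → C_1 acts by ∂[p,q,r] = [q,r] − [p,r] + [p,q]. For instance
  ∂[v_1,v_2,v_3] = [v_2,v_3] − [v_1,v_3] + [v_1,v_2],
  ∂[v_0,v_2,v_3] = [v_2,v_3] − [v_0,v_3] + [v_0,v_2].
As a 6×4 matrix over Z this has rank 3, with invariant factors (1,1,1).

∂_3: C_3 → C_2 sends each 3-simplex σ to the alternating sum Σ_i (−1)^i (σ with its i-th vertex removed). For instance
  ∂[v_0,v_1,v_2,v_3] = [v_1,v_2,v_3] − [v_0,v_2,v_3] + [v_0,v_1,v_3] − [v_0,v_1,v_2].
This gives a 4×1 integer matrix of rank 1; reducing to Smith normal form yields diagonal entries (1).

From H_k ≅ ker(∂_k) / im(∂_{k+1}) we obtain:

  H_0: rank C_0 − rank ∂_1 = 4 − 3 = 1, and the invariant factors of ∂_1 are all 1, so H_0 ≅ Z.
  H_1: rank ker ∂_1 − rank ∂_2 = (6 − 3) − 3 = 0, and the invariant factors of ∂_2 are all 1, so H_1 ≅ 0.
  H_2: rank ker ∂_2 − rank ∂_3 = (4 − 3) − 1 = 0, and the invariant factors of ∂_3 are all 1, so H_2 ≅ 0.
  H_3: rank ker ∂_3 − rank ∂_4 = (1 − 1) − 0 = 0, and there is no ∂_4, so H_3 ≅ 0.

(K is a triangulation of the 3-simplex.)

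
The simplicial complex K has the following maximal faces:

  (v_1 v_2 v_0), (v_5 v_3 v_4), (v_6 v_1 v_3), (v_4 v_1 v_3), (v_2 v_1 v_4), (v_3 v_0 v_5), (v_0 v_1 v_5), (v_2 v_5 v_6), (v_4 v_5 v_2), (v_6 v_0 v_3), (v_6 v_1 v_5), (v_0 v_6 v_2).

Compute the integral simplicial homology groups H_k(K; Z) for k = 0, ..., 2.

Order the vertices as v_0 < v_1 < v_2 < v_3 < v_4 < v_5 < v_6. Listing each simplex with vertices in this order, K has dimension 2 with simplices:

  0-simplices (7): [v_0], [v_1], [v_2], [v_3], [v_4], [v_5], [v_6]
  1-simplices (18): (18 of them)
  2-simplices (12): (12 of them)

giving chain groups C_0 ≅ Z^7, C_1 ≅ Z^18, C_2 ≅ Z^12.

∂_1: C_1 → C_0 sends each edge [p,q] (with p < q) to q − p.
The 7×18 boundary matrix has rank 6 and Smith normal form diag(1,1,1,1,1,1).

∂_2: C_2 → C_1 sends each 2-simplex [p,q,r] to [q,r] − [p,r] + [p,q]. For instance
  ∂[v_0,v_1,v_5] = [v_1,v_5] − [v_0,v_5] + [v_0,v_1],
  ∂[v_1,v_3,v_6] = [v_3,v_6] − [v_1,v_6] + [v_1,v_3].
The resulting 18×12 matrix has rank 12, and its Smith normal form has invariant factors (1,1,1,1,1,1,1,1,1,1,1,2).

Computing H_k = (kernel of ∂_k) / (image of ∂_{k+1}):

  H_0: rank C_0 − rank ∂_1 = 7 − 6 = 1, and the invariant factors of ∂_1 are all 1, so H_0 ≅ Z.
  H_1: rank ker ∂_1 − rank ∂_2 = (18 − 6) − 12 = 0, and ∂_2 has invariant factor 2 > 1, so H_1 ≅ Z_2.
  H_2: rank ker ∂_2 − rank ∂_3 = (12 − 12) − 0 = 0, and there is no ∂_3, so H_2 ≅ 0.

(K is a triangulation of the real projective plane RP^2.)

H_0 = Z,  H_1 = Z_2,  H_2 = 0.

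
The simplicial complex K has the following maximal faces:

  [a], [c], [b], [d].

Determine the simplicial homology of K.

Take the total order a < b < c < d on the vertex set. Then K (dimension 0) consists of the simplices:

  0-simplices (4): a, b, c, d

so the chain groups are C_0 ≅ Z^4.

From H_k ≅ ker(∂_k) / im(∂_{k+1}) we obtain:

  H_0: rank C_0 − rank ∂_1 = 4 − 0 = 4, and there is no ∂_1, so H_0 ≅ Z^4.

H_0 = Z^4.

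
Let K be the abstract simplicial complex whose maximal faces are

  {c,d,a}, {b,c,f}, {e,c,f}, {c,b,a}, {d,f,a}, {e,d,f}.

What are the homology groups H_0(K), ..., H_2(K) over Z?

H_0 = Z,  H_1 = Z,  H_2 = 0.

We work with the vertex ordering a < b < c < d < e < f. The simplices of K, each written with vertices in increasing order, are:

  0-simplices (6): a, b, c, d, e, f
  1-simplices (12): ab, ac, ad, af, bc, bf, cd, ce, cf, de, df, ef
  2-simplices (6): abc, acd, adf, bcf, cef, def

so the chain groups are C_0 ≅ Z^6, C_1 ≅ Z^12, C_2 ≅ Z^6.

∂_1: C_1 → C_0 is given by ∂[p,q] = [q] − [p]. For instance
  ∂ef = f − e.
This gives a 6×12 integer matrix of rank 5; reducing to Smith normal form yields diagonal entries (1,1,1,1,1).

Boundary ∂_2: C_2 → C_1 sends each 2-simplex [p,q,r] to [q,r] − [p,r] + [p,q]. For instance
  ∂def = ef − df + de,
  ∂abc = bc − ac + ab.
The 12×6 boundary matrix has rank 6 and Smith normal form diag(1,1,1,1,1,1).

From H_k ≅ ker(∂_k) / im(∂_{k+1}) we obtain:

  H_0: rank C_0 − rank ∂_1 = 6 − 5 = 1, and the invariant factors of ∂_1 are all 1, so H_0 = Z.
  H_1: rank ker ∂_1 − rank ∂_2 = (12 − 5) − 6 = 1, and the invariant factors of ∂_2 are all 1, so H_1 = Z.
  H_2: rank ker ∂_2 − rank ∂_3 = (6 − 6) − 0 = 0, and there is no ∂_3, so H_2 = 0.

As a check, the Euler characteristic is 6 − 12 + 6 = 0, which agrees with 1 − 1 + 0 = 0.
(K is a triangulation of the cylinder S^1 x I.)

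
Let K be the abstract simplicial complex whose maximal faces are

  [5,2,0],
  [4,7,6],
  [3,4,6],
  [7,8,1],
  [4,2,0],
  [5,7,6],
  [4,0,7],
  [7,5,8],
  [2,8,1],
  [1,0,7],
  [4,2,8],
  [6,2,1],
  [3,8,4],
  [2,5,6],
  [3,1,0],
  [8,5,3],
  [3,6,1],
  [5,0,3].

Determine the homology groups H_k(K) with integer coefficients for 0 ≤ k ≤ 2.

We work with the vertex ordering 0 < 1 < 2 < 3 < 4 < 5 < 6 < 7 < 8. The simplices of K, each written with vertices in increasing order, are:

  0-simplices (9): [0], [1], [2], [3], [4], [5], [6], [7], [8]
  1-simplices (27): (27 of them)
  2-simplices (18): [0,1,3], [0,1,7], [0,2,4], [0,2,5], [0,3,5], [0,4,7], [1,2,6], [1,2,8], [1,3,6], [1,7,8], [2,4,8], [2,5,6], [3,4,6], [3,4,8], [3,5,8], [4,6,7], [5,6,7], [5,7,8]

Hence C_0 ≅ Z^9, C_1 ≅ Z^27, C_2 ≅ Z^18.

Boundary ∂_1: C_1 → C_0 sends each edge [p,q] (with p < q) to q − p. For instance
  ∂[0,7] = [7] − [0].
This gives a 9×27 integer matrix of rank 8; reducing to Smith normal form yields diagonal entries (1,1,1,1,1,1,1,1).

The boundary map ∂_2: C_2 → C_1 acts by ∂[p,q,r] = [q,r] − [p,r] + [p,q]. For instance
  ∂[0,2,5] = [2,5] − [0,5] + [0,2],
  ∂[5,6,7] = [6,7] − [5,7] + [5,6].
This gives a 27×18 integer matrix of rank 17; reducing to Smith normal form yields diagonal entries (1,1,1,1,1,1,1,1,1,1,1,1,1,1,1,1,1).

Computing H_k = (kernel of ∂_k) / (image of ∂_{k+1}):

  H_0: rank C_0 − rank ∂_1 = 9 − 8 = 1, and the invariant factors of ∂_1 are all 1, so H_0 = Z.
  H_1: rank ker ∂_1 − rank ∂_2 = (27 − 8) − 17 = 2, and the invariant factors of ∂_2 are all 1, so H_1 = Z^2.
  H_2: rank ker ∂_2 − rank ∂_3 = (18 − 17) − 0 = 1, and there is no ∂_3, so H_2 = Z.

H_0 = Z,  H_1 = Z^2,  H_2 = Z.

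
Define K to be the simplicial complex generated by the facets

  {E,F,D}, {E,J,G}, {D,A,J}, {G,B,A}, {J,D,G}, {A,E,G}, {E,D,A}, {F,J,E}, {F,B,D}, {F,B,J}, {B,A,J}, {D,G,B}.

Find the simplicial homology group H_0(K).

Take the total order A < B < D < E < F < G < J on the vertex set. Then K (dimension 2) consists of the simplices:

  0-simplices (7): A, B, D, E, F, G, J
  1-simplices (18): AB, AD, AE, AG, AJ, BD, BF, BG, BJ, DE, DF, DG, DJ, EF, EG, EJ, FJ, GJ
  2-simplices (12): ABG, ABJ, ADE, ADJ, AEG, BDF, BDG, BFJ, DEF, DGJ, EFJ, EGJ

Hence C_0 ≅ Z^7, C_1 ≅ Z^18, C_2 ≅ Z^12.

∂_1: C_1 → C_0 is given by ∂[p,q] = [q] − [p].
This gives a 7×18 integer matrix of rank 6; reducing to Smith normal form yields diagonal entries (1,1,1,1,1,1).

∂_2: C_2 → C_1 acts by ∂[p,q,r] = [q,r] − [p,r] + [p,q]. For instance
  ∂ABG = BG − AG + AB,
  ∂EFJ = FJ − EJ + EF.
The 18×12 boundary matrix has rank 12 and Smith normal form diag(1,1,1,1,1,1,1,1,1,1,1,2).

From H_k ≅ ker(∂_k) / im(∂_{k+1}) we obtain:

  H_0: rank C_0 − rank ∂_1 = 7 − 6 = 1, and the invariant factors of ∂_1 are all 1, so H_0 ≅ Z.

H_0 ≅ Z.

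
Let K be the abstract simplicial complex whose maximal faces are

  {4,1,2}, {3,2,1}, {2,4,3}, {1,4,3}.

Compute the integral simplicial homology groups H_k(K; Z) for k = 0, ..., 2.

H_0 ≅ Z,  H_1 = 0,  H_2 ≅ Z.

We work with the vertex ordering 1 < 2 < 3 < 4. The simplices of K, each written with vertices in increasing order, are:

  0-simplices (4): [1], [2], [3], [4]
  1-simplices (6): [1,2], [1,3], [1,4], [2,3], [2,4], [3,4]
  2-simplices (4): [1,2,3], [1,2,4], [1,3,4], [2,3,4]

so the chain groups are C_0 ≅ Z^4, C_1 ≅ Z^6, C_2 ≅ Z^4.

Boundary ∂_1: C_1 → C_0 is given by ∂[p,q] = [q] − [p]. For instance
  ∂[1,3] = [3] − [1].
The resulting 4×6 matrix has rank 3, and its Smith normal form has invariant factors (1,1,1).

Boundary ∂_2: C_2 → C_1 acts by ∂[p,q,r] = [q,r] − [p,r] + [p,q]. For instance
  ∂[1,2,4] = [2,4] − [1,4] + [1,2],
  ∂[2,3,4] = [3,4] − [2,4] + [2,3].
The 6×4 boundary matrix has rank 3 and Smith normal form diag(1,1,1).

From H_k ≅ ker(∂_k) / im(∂_{k+1}) we obtain:

  H_0: rank C_0 − rank ∂_1 = 4 − 3 = 1, and the invariant factors of ∂_1 are all 1, so H_0 = Z.
  H_1: rank ker ∂_1 − rank ∂_2 = (6 − 3) − 3 = 0, and the invariant factors of ∂_2 are all 1, so H_1 = 0.
  H_2: rank ker ∂_2 − rank ∂_3 = (4 − 3) − 0 = 1, and there is no ∂_3, so H_2 = Z.

As a check, the Euler characteristic is 4 − 6 + 4 = 2, which agrees with 1 − 0 + 1 = 2.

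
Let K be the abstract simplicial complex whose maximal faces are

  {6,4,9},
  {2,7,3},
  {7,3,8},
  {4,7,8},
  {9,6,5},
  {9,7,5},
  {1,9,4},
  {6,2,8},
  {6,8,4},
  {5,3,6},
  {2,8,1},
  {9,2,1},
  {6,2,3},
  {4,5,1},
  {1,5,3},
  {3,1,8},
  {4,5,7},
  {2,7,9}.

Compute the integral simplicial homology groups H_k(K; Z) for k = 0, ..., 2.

H_0 ≅ Z,  H_1 ≅ Z ⊕ Z/2,  H_2 = 0.

Order the vertices as 1 < 2 < 3 < 4 < 5 < 6 < 7 < 8 < 9. Listing each simplex with vertices in this order, K has dimension 2 with simplices:

  0-simplices (9): [1], [2], [3], [4], [5], [6], [7], [8], [9]
  1-simplices (27): (27 of them)
  2-simplices (18): [1,2,8], [1,2,9], [1,3,5], [1,3,8], [1,4,5], [1,4,9], [2,3,6], [2,3,7], [2,6,8], [2,7,9], [3,5,6], [3,7,8], [4,5,7], [4,6,8], [4,6,9], [4,7,8], [5,6,9], [5,7,9]

giving chain groups C_0 ≅ Z^9, C_1 ≅ Z^27, C_2 ≅ Z^18.

The boundary map ∂_1: C_1 → C_0 maps an edge to its endpoints' difference, ∂[p,q] = q − p. For instance
  ∂[2,6] = [6] − [2].
As a 9×27 matrix over Z this has rank 8, with invariant factors (1,1,1,1,1,1,1,1).

The boundary map ∂_2: C_2 → C_1 sends each 2-simplex [p,q,r] to [q,r] − [p,r] + [p,q]. For instance
  ∂[4,5,7] = [5,7] − [4,7] + [4,5],
  ∂[2,3,6] = [3,6] − [2,6] + [2,3].
This gives a 27×18 integer matrix of rank 18; reducing to Smith normal form yields diagonal entries (1,1,1,1,1,1,1,1,1,1,1,1,1,1,1,1,1,2).

Reading off H_k = ker ∂_k / im ∂_{k+1}:

  H_0: rank C_0 − rank ∂_1 = 9 − 8 = 1, and the invariant factors of ∂_1 are all 1, so H_0 = Z.
  H_1: rank ker ∂_1 − rank ∂_2 = (27 − 8) − 18 = 1, and ∂_2 has invariant factor 2 > 1, so H_1 = Z ⊕ Z/2.
  H_2: rank ker ∂_2 − rank ∂_3 = (18 − 18) − 0 = 0, and there is no ∂_3, so H_2 = 0.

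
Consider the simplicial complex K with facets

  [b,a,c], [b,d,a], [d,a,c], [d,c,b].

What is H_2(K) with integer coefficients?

H_2 ≅ Z.

Order the vertices as a < b < c < d. Listing each simplex with vertices in this order, K has dimension 2 with simplices:

  0-simplices (4): a, b, c, d
  1-simplices (6): ab, ac, ad, bc, bd, cd
  2-simplices (4): abc, abd, acd, bcd

Hence C_0 ≅ Z^4, C_1 ≅ Z^6, C_2 ≅ Z^4.

The boundary map ∂_1: C_1 → C_0 sends each edge [p,q] (with p < q) to q − p. For instance
  ∂ab = b − a.
This gives a 4×6 integer matrix of rank 3; reducing to Smith normal form yields diagonal entries (1,1,1).

Boundary ∂_2: C_2 → C_1 maps a triangle to the signed sum of its edges. For instance
  ∂bcd = cd − bd + bc,
  ∂acd = cd − ad + ac.
The 6×4 boundary matrix has rank 3 and Smith normal form diag(1,1,1).

From H_k ≅ ker(∂_k) / im(∂_{k+1}) we obtain:

  H_2: rank ker ∂_2 − rank ∂_3 = (4 − 3) − 0 = 1, and there is no ∂_3, so H_2 = Z.

(K is a triangulation of the 2-sphere S^2.)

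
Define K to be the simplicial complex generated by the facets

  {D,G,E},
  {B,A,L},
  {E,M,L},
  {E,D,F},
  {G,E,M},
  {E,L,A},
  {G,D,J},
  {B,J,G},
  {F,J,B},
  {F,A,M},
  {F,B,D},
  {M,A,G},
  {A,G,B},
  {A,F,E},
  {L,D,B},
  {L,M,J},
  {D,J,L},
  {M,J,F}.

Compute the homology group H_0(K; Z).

H_0 ≅ Z.

We work with the vertex ordering A < B < D < E < F < G < J < L < M. The simplices of K, each written with vertices in increasing order, are:

  0-simplices (9): A, B, D, E, F, G, J, L, M
  1-simplices (27): AB, AE, AF, AG, AL, AM, BD, BF, BG, BJ, BL, DE, DF, DG, DJ, DL, EF, EG, EL, EM, FJ, FM, GJ, GM, JL, JM, LM
  2-simplices (18): ABG, ABL, AEF, AEL, AFM, AGM, BDF, BDL, BFJ, BGJ, DEF, DEG, DGJ, DJL, EGM, ELM, FJM, JLM

Hence C_0 ≅ Z^9, C_1 ≅ Z^27, C_2 ≅ Z^18.

∂_1: C_1 → C_0 is given by ∂[p,q] = [q] − [p].
As a 9×27 matrix over Z this has rank 8, with invariant factors (1,1,1,1,1,1,1,1).

∂_2: C_2 → C_1 sends each 2-simplex [p,q,r] to [q,r] − [p,r] + [p,q]. For instance
  ∂FJM = JM − FM + FJ,
  ∂DJL = JL − DL + DJ.
The resulting 27×18 matrix has rank 18, and its Smith normal form has invariant factors (1,1,1,1,1,1,1,1,1,1,1,1,1,1,1,1,1,2).

Now H_k = ker ∂_k / im ∂_{k+1}, so:

  H_0: rank C_0 − rank ∂_1 = 9 − 8 = 1, and the invariant factors of ∂_1 are all 1, so H_0 = Z.

(K is a triangulation of the Klein bottle.)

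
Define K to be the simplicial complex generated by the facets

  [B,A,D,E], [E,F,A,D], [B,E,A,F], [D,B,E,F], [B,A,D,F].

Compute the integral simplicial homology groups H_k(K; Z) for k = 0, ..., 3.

We work with the vertex ordering A < B < D < E < F. The simplices of K, each written with vertices in increasing order, are:

  0-simplices (5): A, B, D, E, F
  1-simplices (10): AB, AD, AE, AF, BD, BE, BF, DE, DF, EF
  2-simplices (10): ABD, ABE, ABF, ADE, ADF, AEF, BDE, BDF, BEF, DEF
  3-simplices (5): ABDE, ABDF, ABEF, ADEF, BDEF

so the chain groups are C_0 ≅ Z^5, C_1 ≅ Z^10, C_2 ≅ Z^10, C_3 ≅ Z^5.

The boundary map ∂_1: C_1 → C_0 is given by ∂[p,q] = [q] − [p].
The 5×10 boundary matrix has rank 4 and Smith normal form diag(1,1,1,1).

∂_2: C_2 → C_1 acts by ∂[p,q,r] = [q,r] − [p,r] + [p,q]. For instance
  ∂ADF = DF − AF + AD,
  ∂ABF = BF − AF + AB.
The resulting 10×10 matrix has rank 6, and its Smith normal form has invariant factors (1,1,1,1,1,1).

∂_3: C_3 → C_2 sends each 3-simplex σ to the alternating sum Σ_i (−1)^i (σ with its i-th vertex removed). For instance
  ∂ABEF = BEF − AEF + ABF − ABE,
  ∂ADEF = DEF − AEF + ADF − ADE.
This gives a 10×5 integer matrix of rank 4; reducing to Smith normal form yields diagonal entries (1,1,1,1).

Reading off H_k = ker ∂_k / im ∂_{k+1}:

  H_0: rank C_0 − rank ∂_1 = 5 − 4 = 1, and the invariant factors of ∂_1 are all 1, so H_0 ≅ Z.
  H_1: rank ker ∂_1 − rank ∂_2 = (10 − 4) − 6 = 0, and the invariant factors of ∂_2 are all 1, so H_1 ≅ 0.
  H_2: rank ker ∂_2 − rank ∂_3 = (10 − 6) − 4 = 0, and the invariant factors of ∂_3 are all 1, so H_2 ≅ 0.
  H_3: rank ker ∂_3 − rank ∂_4 = (5 − 4) − 0 = 1, and there is no ∂_4, so H_3 ≅ Z.

H_0 ≅ Z,  H_1 = 0,  H_2 = 0,  H_3 ≅ Z.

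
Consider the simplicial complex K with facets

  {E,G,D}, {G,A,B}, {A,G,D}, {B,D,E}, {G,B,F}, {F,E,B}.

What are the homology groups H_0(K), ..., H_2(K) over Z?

H_0 ≅ Z,  H_1 ≅ Z,  H_2 = 0.

Order the vertices as A < B < D < E < F < G. Listing each simplex with vertices in this order, K has dimension 2 with simplices:

  0-simplices (6): A, B, D, E, F, G
  1-simplices (12): AB, AD, AG, BD, BE, BF, BG, DE, DG, EF, EG, FG
  2-simplices (6): ABG, ADG, BDE, BEF, BFG, DEG

so the chain groups are C_0 ≅ Z^6, C_1 ≅ Z^12, C_2 ≅ Z^6.

∂_1: C_1 → C_0 sends each edge [p,q] (with p < q) to q − p. For instance
  ∂FG = G − F.
This gives a 6×12 integer matrix of rank 5; reducing to Smith normal form yields diagonal entries (1,1,1,1,1).

∂_2: C_2 → C_1 maps a triangle to the signed sum of its edges. For instance
  ∂ADG = DG − AG + AD,
  ∂ABG = BG − AG + AB.
The resulting 12×6 matrix has rank 6, and its Smith normal form has invariant factors (1,1,1,1,1,1).

From H_k ≅ ker(∂_k) / im(∂_{k+1}) we obtain:

  H_0: rank C_0 − rank ∂_1 = 6 − 5 = 1, and the invariant factors of ∂_1 are all 1, so H_0 = Z.
  H_1: rank ker ∂_1 − rank ∂_2 = (12 − 5) − 6 = 1, and the invariant factors of ∂_2 are all 1, so H_1 = Z.
  H_2: rank ker ∂_2 − rank ∂_3 = (6 − 6) − 0 = 0, and there is no ∂_3, so H_2 = 0.

As a check, the Euler characteristic is 6 − 12 + 6 = 0, which agrees with 1 − 1 + 0 = 0.
(K is a triangulation of the cylinder S^1 x I.)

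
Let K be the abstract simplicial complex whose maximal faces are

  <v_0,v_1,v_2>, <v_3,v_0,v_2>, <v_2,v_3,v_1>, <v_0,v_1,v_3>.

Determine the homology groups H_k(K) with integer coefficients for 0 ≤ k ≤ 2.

H_0 = Z,  H_1 = 0,  H_2 = Z.

Order the vertices as v_0 < v_1 < v_2 < v_3. Listing each simplex with vertices in this order, K has dimension 2 with simplices:

  0-simplices (4): [v_0], [v_1], [v_2], [v_3]
  1-simplices (6): [v_0,v_1], [v_0,v_2], [v_0,v_3], [v_1,v_2], [v_1,v_3], [v_2,v_3]
  2-simplices (4): [v_0,v_1,v_2], [v_0,v_1,v_3], [v_0,v_2,v_3], [v_1,v_2,v_3]

Hence C_0 ≅ Z^4, C_1 ≅ Z^6, C_2 ≅ Z^4.

The boundary map ∂_1: C_1 → C_0 is given by ∂[p,q] = [q] − [p].
This gives a 4×6 integer matrix of rank 3; reducing to Smith normal form yields diagonal entries (1,1,1).

∂_2: C_2 → C_1 acts by ∂[p,q,r] = [q,r] − [p,r] + [p,q]. For instance
  ∂[v_0,v_1,v_2] = [v_1,v_2] − [v_0,v_2] + [v_0,v_1],
  ∂[v_1,v_2,v_3] = [v_2,v_3] − [v_1,v_3] + [v_1,v_2].
As a 6×4 matrix over Z this has rank 3, with invariant factors (1,1,1).

From H_k ≅ ker(∂_k) / im(∂_{k+1}) we obtain:

  H_0: rank C_0 − rank ∂_1 = 4 − 3 = 1, and the invariant factors of ∂_1 are all 1, so H_0 = Z.
  H_1: rank ker ∂_1 − rank ∂_2 = (6 − 3) − 3 = 0, and the invariant factors of ∂_2 are all 1, so H_1 = 0.
  H_2: rank ker ∂_2 − rank ∂_3 = (4 − 3) − 0 = 1, and there is no ∂_3, so H_2 = Z.

As a check, the Euler characteristic is 4 − 6 + 4 = 2, which agrees with 1 − 0 + 1 = 2.
(K is a triangulation of the 2-sphere S^2.)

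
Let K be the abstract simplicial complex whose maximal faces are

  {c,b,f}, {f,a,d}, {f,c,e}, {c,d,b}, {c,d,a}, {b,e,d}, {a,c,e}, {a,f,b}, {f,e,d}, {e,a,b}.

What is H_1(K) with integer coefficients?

Fix the vertex order a < b < c < d < e < f and write every simplex with vertices in increasing order. Then dim K = 2 and the simplices of K are:

  0-simplices (6): a, b, c, d, e, f
  1-simplices (15): ab, ac, ad, ae, af, bc, bd, be, bf, cd, ce, cf, de, df, ef
  2-simplices (10): abe, abf, acd, ace, adf, bcd, bcf, bde, cef, def

Hence C_0 ≅ Z^6, C_1 ≅ Z^15, C_2 ≅ Z^10.

The boundary map ∂_1: C_1 → C_0 sends each edge [p,q] (with p < q) to q − p. For instance
  ∂ab = b − a.
This gives a 6×15 integer matrix of rank 5; reducing to Smith normal form yields diagonal entries (1,1,1,1,1).

Boundary ∂_2: C_2 → C_1 sends each 2-simplex [p,q,r] to [q,r] − [p,r] + [p,q]. For instance
  ∂acd = cd − ad + ac,
  ∂bcf = cf − bf + bc.
The resulting 15×10 matrix has rank 10, and its Smith normal form has invariant factors (1,1,1,1,1,1,1,1,1,2).

From H_k ≅ ker(∂_k) / im(∂_{k+1}) we obtain:

  H_1: rank ker ∂_1 − rank ∂_2 = (15 − 5) − 10 = 0, and ∂_2 has invariant factor 2 > 1, so H_1 ≅ Z/2Z.

H_1 = Z/2Z.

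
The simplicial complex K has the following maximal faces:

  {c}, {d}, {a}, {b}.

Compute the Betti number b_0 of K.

b_0 = 4.

We work with the vertex ordering a < b < c < d. The simplices of K, each written with vertices in increasing order, are:

  0-simplices (4): a, b, c, d

giving chain groups C_0 ≅ Z^4.

From H_k ≅ ker(∂_k) / im(∂_{k+1}) we obtain:

  H_0: rank C_0 − rank ∂_1 = 4 − 0 = 4, and there is no ∂_1, so H_0 = Z^4.

Hence the Betti numbers are b_0 = 4.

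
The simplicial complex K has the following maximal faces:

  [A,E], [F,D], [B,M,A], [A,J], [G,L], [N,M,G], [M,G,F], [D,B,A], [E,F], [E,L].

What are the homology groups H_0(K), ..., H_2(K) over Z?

Fix the vertex order A < B < D < E < F < G < J < L < M < N and write every simplex with vertices in increasing order. Then dim K = 2 and the simplices of K are:

  0-simplices (10): A, B, D, E, F, G, J, L, M, N
  1-simplices (16): AB, AD, AE, AJ, AM, BD, BM, DF, EF, EL, FG, FM, GL, GM, GN, MN
  2-simplices (4): ABD, ABM, FGM, GMN

Hence C_0 ≅ Z^10, C_1 ≅ Z^16, C_2 ≅ Z^4.

Boundary ∂_1: C_1 → C_0 is given by ∂[p,q] = [q] − [p].
This gives a 10×16 integer matrix of rank 9; reducing to Smith normal form yields diagonal entries (1,1,1,1,1,1,1,1,1).

∂_2: C_2 → C_1 maps a triangle to the signed sum of its edges. For instance
  ∂ABM = BM − AM + AB,
  ∂ABD = BD − AD + AB.
This gives a 16×4 integer matrix of rank 4; reducing to Smith normal form yields diagonal entries (1,1,1,1).

From H_k ≅ ker(∂_k) / im(∂_{k+1}) we obtain:

  H_0: rank C_0 − rank ∂_1 = 10 − 9 = 1, and the invariant factors of ∂_1 are all 1, so H_0 = Z.
  H_1: rank ker ∂_1 − rank ∂_2 = (16 − 9) − 4 = 3, and the invariant factors of ∂_2 are all 1, so H_1 = Z^3.
  H_2: rank ker ∂_2 − rank ∂_3 = (4 − 4) − 0 = 0, and there is no ∂_3, so H_2 = 0.

As a check, the Euler characteristic is 10 − 16 + 4 = -2, which agrees with 1 − 3 + 0 = -2.

H_0 ≅ Z,  H_1 ≅ Z^3,  H_2 = 0.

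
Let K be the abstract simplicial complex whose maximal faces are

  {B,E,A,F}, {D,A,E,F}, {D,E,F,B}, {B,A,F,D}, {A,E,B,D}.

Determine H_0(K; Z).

Order the vertices as A < B < D < E < F. Listing each simplex with vertices in this order, K has dimension 3 with simplices:

  0-simplices (5): A, B, D, E, F
  1-simplices (10): AB, AD, AE, AF, BD, BE, BF, DE, DF, EF
  2-simplices (10): ABD, ABE, ABF, ADE, ADF, AEF, BDE, BDF, BEF, DEF
  3-simplices (5): ABDE, ABDF, ABEF, ADEF, BDEF

Hence C_0 ≅ Z^5, C_1 ≅ Z^10, C_2 ≅ Z^10, C_3 ≅ Z^5.

The boundary map ∂_1: C_1 → C_0 sends each edge [p,q] (with p < q) to q − p.
The 5×10 boundary matrix has rank 4 and Smith normal form diag(1,1,1,1).

The boundary map ∂_2: C_2 → C_1 acts by ∂[p,q,r] = [q,r] − [p,r] + [p,q]. For instance
  ∂ADF = DF − AF + AD,
  ∂AEF = EF − AF + AE.
The 10×10 boundary matrix has rank 6 and Smith normal form diag(1,1,1,1,1,1).

The boundary map ∂_3: C_3 → C_2 sends each 3-simplex σ to the alternating sum Σ_i (−1)^i (σ with its i-th vertex removed). For instance
  ∂ADEF = DEF − AEF + ADF − ADE,
  ∂ABDE = BDE − ADE + ABE − ABD.
As a 10×5 matrix over Z this has rank 4, with invariant factors (1,1,1,1).

From H_k ≅ ker(∂_k) / im(∂_{k+1}) we obtain:

  H_0: rank C_0 − rank ∂_1 = 5 − 4 = 1, and the invariant factors of ∂_1 are all 1, so H_0 = Z.

(K is a triangulation of the 3-sphere S^3.)

H_0 = Z.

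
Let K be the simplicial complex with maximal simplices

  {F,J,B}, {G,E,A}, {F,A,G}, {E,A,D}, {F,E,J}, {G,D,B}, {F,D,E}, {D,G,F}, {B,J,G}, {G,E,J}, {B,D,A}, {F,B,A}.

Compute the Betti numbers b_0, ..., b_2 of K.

We work with the vertex ordering A < B < D < E < F < G < J. The simplices of K, each written with vertices in increasing order, are:

  0-simplices (7): A, B, D, E, F, G, J
  1-simplices (18): AB, AD, AE, AF, AG, BD, BF, BG, BJ, DE, DF, DG, EF, EG, EJ, FG, FJ, GJ
  2-simplices (12): ABD, ABF, ADE, AEG, AFG, BDG, BFJ, BGJ, DEF, DFG, EFJ, EGJ

so the chain groups are C_0 ≅ Z^7, C_1 ≅ Z^18, C_2 ≅ Z^12.

The boundary map ∂_1: C_1 → C_0 is given by ∂[p,q] = [q] − [p]. For instance
  ∂BD = D − B.
The resulting 7×18 matrix has rank 6, and its Smith normal form has invariant factors (1,1,1,1,1,1).

The boundary map ∂_2: C_2 → C_1 maps a triangle to the signed sum of its edges. For instance
  ∂AEG = EG − AG + AE,
  ∂ABD = BD − AD + AB.
As a 18×12 matrix over Z this has rank 12, with invariant factors (1,1,1,1,1,1,1,1,1,1,1,2).

Computing H_k = (kernel of ∂_k) / (image of ∂_{k+1}):

  H_0: rank C_0 − rank ∂_1 = 7 − 6 = 1, and the invariant factors of ∂_1 are all 1, so H_0 ≅ Z.
  H_1: rank ker ∂_1 − rank ∂_2 = (18 − 6) − 12 = 0, and ∂_2 has invariant factor 2 > 1, so H_1 ≅ Z/2.
  H_2: rank ker ∂_2 − rank ∂_3 = (12 − 12) − 0 = 0, and there is no ∂_3, so H_2 ≅ 0.

As a check, the Euler characteristic is 7 − 18 + 12 = 1, which agrees with 1 − 0 + 0 = 1.

Hence the Betti numbers are b_0 = 1, b_1 = 0, b_2 = 0.

b_0 = 1, b_1 = 0, b_2 = 0.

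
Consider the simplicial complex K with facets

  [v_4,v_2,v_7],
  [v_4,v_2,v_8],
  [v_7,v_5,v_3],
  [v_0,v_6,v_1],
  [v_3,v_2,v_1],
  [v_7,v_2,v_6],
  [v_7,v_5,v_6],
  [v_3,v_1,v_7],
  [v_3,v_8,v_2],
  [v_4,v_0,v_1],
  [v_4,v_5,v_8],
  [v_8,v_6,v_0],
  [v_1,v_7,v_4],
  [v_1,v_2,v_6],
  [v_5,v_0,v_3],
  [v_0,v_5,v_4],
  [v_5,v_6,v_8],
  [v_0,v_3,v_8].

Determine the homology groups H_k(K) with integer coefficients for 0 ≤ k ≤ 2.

Order the vertices as v_0 < v_1 < v_2 < v_3 < v_4 < v_5 < v_6 < v_7 < v_8. Listing each simplex with vertices in this order, K has dimension 2 with simplices:

  0-simplices (9): [v_0], [v_1], [v_2], [v_3], [v_4], [v_5], [v_6], [v_7], [v_8]
  1-simplices (27): (27 of them)
  2-simplices (18): (18 of them)

so the chain groups are C_0 ≅ Z^9, C_1 ≅ Z^27, C_2 ≅ Z^18.

∂_1: C_1 → C_0 is given by ∂[p,q] = [q] − [p].
As a 9×27 matrix over Z this has rank 8, with invariant factors (1,1,1,1,1,1,1,1).

∂_2: C_2 → C_1 acts by ∂[p,q,r] = [q,r] − [p,r] + [p,q]. For instance
  ∂[v_0,v_6,v_8] = [v_6,v_8] − [v_0,v_8] + [v_0,v_6],
  ∂[v_4,v_5,v_8] = [v_5,v_8] − [v_4,v_8] + [v_4,v_5].
The 27×18 boundary matrix has rank 18 and Smith normal form diag(1,1,1,1,1,1,1,1,1,1,1,1,1,1,1,1,1,2).

Computing H_k = (kernel of ∂_k) / (image of ∂_{k+1}):

  H_0: rank C_0 − rank ∂_1 = 9 − 8 = 1, and the invariant factors of ∂_1 are all 1, so H_0 ≅ Z.
  H_1: rank ker ∂_1 − rank ∂_2 = (27 − 8) − 18 = 1, and ∂_2 has invariant factor 2 > 1, so H_1 ≅ Z ⊕ Z/2Z.
  H_2: rank ker ∂_2 − rank ∂_3 = (18 − 18) − 0 = 0, and there is no ∂_3, so H_2 ≅ 0.

As a check, the Euler characteristic is 9 − 27 + 18 = 0, which agrees with 1 − 1 + 0 = 0.

H_0 = Z,  H_1 = Z ⊕ Z/2Z,  H_2 = 0.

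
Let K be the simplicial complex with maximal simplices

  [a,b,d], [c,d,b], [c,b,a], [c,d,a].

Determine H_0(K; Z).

H_0 = Z.

Fix the vertex order a < b < c < d and write every simplex with vertices in increasing order. Then dim K = 2 and the simplices of K are:

  0-simplices (4): a, b, c, d
  1-simplices (6): ab, ac, ad, bc, bd, cd
  2-simplices (4): abc, abd, acd, bcd

Hence C_0 ≅ Z^4, C_1 ≅ Z^6, C_2 ≅ Z^4.

The boundary map ∂_1: C_1 → C_0 sends each edge [p,q] (with p < q) to q − p. For instance
  ∂ab = b − a.
The 4×6 boundary matrix has rank 3 and Smith normal form diag(1,1,1).

∂_2: C_2 → C_1 acts by ∂[p,q,r] = [q,r] − [p,r] + [p,q]. For instance
  ∂acd = cd − ad + ac,
  ∂abc = bc − ac + ab.
The resulting 6×4 matrix has rank 3, and its Smith normal form has invariant factors (1,1,1).

Reading off H_k = ker ∂_k / im ∂_{k+1}:

  H_0: rank C_0 − rank ∂_1 = 4 − 3 = 1, and the invariant factors of ∂_1 are all 1, so H_0 = Z.

(K is a triangulation of the 2-sphere S^2.)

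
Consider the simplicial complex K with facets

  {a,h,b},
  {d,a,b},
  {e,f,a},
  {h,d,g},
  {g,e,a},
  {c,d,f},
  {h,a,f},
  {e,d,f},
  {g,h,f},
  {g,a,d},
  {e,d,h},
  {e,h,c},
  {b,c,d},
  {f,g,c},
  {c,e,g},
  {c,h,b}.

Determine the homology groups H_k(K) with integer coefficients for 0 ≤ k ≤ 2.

H_0 ≅ Z,  H_1 ≅ Z^2,  H_2 ≅ Z.

We work with the vertex ordering a < b < c < d < e < f < g < h. The simplices of K, each written with vertices in increasing order, are:

  0-simplices (8): a, b, c, d, e, f, g, h
  1-simplices (24): ab, ad, ae, af, ag, ah, bc, bd, bh, cd, ce, cf, cg, ch, de, df, dg, dh, ef, eg, eh, fg, fh, gh
  2-simplices (16): abd, abh, adg, aef, aeg, afh, bcd, bch, cdf, ceg, ceh, cfg, def, deh, dgh, fgh

Hence C_0 ≅ Z^8, C_1 ≅ Z^24, C_2 ≅ Z^16.

The boundary map ∂_1: C_1 → C_0 is given by ∂[p,q] = [q] − [p].
This gives a 8×24 integer matrix of rank 7; reducing to Smith normal form yields diagonal entries (1,1,1,1,1,1,1).

The boundary map ∂_2: C_2 → C_1 maps a triangle to the signed sum of its edges. For instance
  ∂deh = eh − dh + de,
  ∂dgh = gh − dh + dg.
As a 24×16 matrix over Z this has rank 15, with invariant factors (1,1,1,1,1,1,1,1,1,1,1,1,1,1,1).

Computing H_k = (kernel of ∂_k) / (image of ∂_{k+1}):

  H_0: rank C_0 − rank ∂_1 = 8 − 7 = 1, and the invariant factors of ∂_1 are all 1, so H_0 ≅ Z.
  H_1: rank ker ∂_1 − rank ∂_2 = (24 − 7) − 15 = 2, and the invariant factors of ∂_2 are all 1, so H_1 ≅ Z^2.
  H_2: rank ker ∂_2 − rank ∂_3 = (16 − 15) − 0 = 1, and there is no ∂_3, so H_2 ≅ Z.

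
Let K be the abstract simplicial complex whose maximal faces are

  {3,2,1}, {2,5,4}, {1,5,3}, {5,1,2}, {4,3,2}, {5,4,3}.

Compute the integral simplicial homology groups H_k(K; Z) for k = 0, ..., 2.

H_0 = Z,  H_1 = 0,  H_2 = Z.

Fix the vertex order 1 < 2 < 3 < 4 < 5 and write every simplex with vertices in increasing order. Then dim K = 2 and the simplices of K are:

  0-simplices (5): [1], [2], [3], [4], [5]
  1-simplices (9): [1,2], [1,3], [1,5], [2,3], [2,4], [2,5], [3,4], [3,5], [4,5]
  2-simplices (6): [1,2,3], [1,2,5], [1,3,5], [2,3,4], [2,4,5], [3,4,5]

so the chain groups are C_0 ≅ Z^5, C_1 ≅ Z^9, C_2 ≅ Z^6.

Boundary ∂_1: C_1 → C_0 is given by ∂[p,q] = [q] − [p].
The resulting 5×9 matrix has rank 4, and its Smith normal form has invariant factors (1,1,1,1).

The boundary map ∂_2: C_2 → C_1 maps a triangle to the signed sum of its edges. For instance
  ∂[1,2,3] = [2,3] − [1,3] + [1,2],
  ∂[1,3,5] = [3,5] − [1,5] + [1,3].
The 9×6 boundary matrix has rank 5 and Smith normal form diag(1,1,1,1,1).

Computing H_k = (kernel of ∂_k) / (image of ∂_{k+1}):

  H_0: rank C_0 − rank ∂_1 = 5 − 4 = 1, and the invariant factors of ∂_1 are all 1, so H_0 ≅ Z.
  H_1: rank ker ∂_1 − rank ∂_2 = (9 − 4) − 5 = 0, and the invariant factors of ∂_2 are all 1, so H_1 ≅ 0.
  H_2: rank ker ∂_2 − rank ∂_3 = (6 − 5) − 0 = 1, and there is no ∂_3, so H_2 ≅ Z.

As a check, the Euler characteristic is 5 − 9 + 6 = 2, which agrees with 1 − 0 + 1 = 2.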